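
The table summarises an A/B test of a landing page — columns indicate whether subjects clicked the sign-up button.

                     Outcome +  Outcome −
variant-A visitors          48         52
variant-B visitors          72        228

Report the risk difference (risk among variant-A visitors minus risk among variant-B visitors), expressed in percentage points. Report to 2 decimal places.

RD ≈ 24.00

risk, variant-A visitors = 48/100 = 0.4800
risk, variant-B visitors = 72/300 = 0.2400
risk difference = 0.4800 − 0.2400 = 0.2400 → 24.00 percentage points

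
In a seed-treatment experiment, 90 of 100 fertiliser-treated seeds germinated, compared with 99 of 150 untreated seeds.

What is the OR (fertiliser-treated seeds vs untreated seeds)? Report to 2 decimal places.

OR = (90 × 51) / (10 × 99) = 4590/990 ≈ 4.64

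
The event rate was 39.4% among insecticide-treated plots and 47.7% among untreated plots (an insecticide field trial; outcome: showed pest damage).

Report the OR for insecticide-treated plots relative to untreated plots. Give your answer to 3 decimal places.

0.713

odds, insecticide-treated plots = 0.3940/0.6060 = 0.6502
odds, untreated plots = 0.4770/0.5230 = 0.9120
OR = 0.6502 / 0.9120 = 0.713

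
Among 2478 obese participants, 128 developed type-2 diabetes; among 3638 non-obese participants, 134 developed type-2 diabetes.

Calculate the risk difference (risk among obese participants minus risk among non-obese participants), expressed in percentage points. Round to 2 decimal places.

risk, obese participants = 128/2478 = 0.05165
risk, non-obese participants = 134/3638 = 0.03683
risk difference = 0.05165 − 0.03683 = 0.01482 → 1.48 percentage points

1.48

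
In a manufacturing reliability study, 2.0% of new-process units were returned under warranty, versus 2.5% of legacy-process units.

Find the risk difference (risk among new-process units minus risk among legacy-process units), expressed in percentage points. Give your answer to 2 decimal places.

risk difference = 0.02000 − 0.02500 = -0.00500 → -0.50 percentage points

RD ≈ -0.50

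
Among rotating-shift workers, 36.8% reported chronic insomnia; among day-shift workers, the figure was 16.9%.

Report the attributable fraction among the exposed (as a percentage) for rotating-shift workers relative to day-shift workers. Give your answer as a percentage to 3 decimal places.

AR% = (0.3680 − 0.1690) / 0.3680 = 0.5408 → 54.076%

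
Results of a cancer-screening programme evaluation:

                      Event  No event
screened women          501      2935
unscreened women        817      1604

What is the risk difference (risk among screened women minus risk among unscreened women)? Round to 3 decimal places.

risk, screened women = 501/3436 = 0.1458
risk, unscreened women = 817/2421 = 0.3375
risk difference = 0.1458 − 0.3375 = -0.192

RD = -0.192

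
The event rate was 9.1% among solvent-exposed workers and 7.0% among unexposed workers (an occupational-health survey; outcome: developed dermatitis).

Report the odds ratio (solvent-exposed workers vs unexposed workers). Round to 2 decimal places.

odds, solvent-exposed workers = 0.0910/0.9090 = 0.1001
odds, unexposed workers = 0.0700/0.9300 = 0.0753
OR = 0.1001 / 0.0753 = 1.33

OR ≈ 1.33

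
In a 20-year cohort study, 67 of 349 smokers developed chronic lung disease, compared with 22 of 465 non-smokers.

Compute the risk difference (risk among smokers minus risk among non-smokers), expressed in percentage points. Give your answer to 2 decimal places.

risk, smokers = 67/349 = 0.19198
risk, non-smokers = 22/465 = 0.04731
risk difference = 0.19198 − 0.04731 = 0.14467 → 14.47 percentage points

RD: 14.47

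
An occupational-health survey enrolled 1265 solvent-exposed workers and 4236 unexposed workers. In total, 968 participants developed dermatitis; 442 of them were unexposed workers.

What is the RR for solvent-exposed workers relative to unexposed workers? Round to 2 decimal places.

RR: 3.99

solvent-exposed workers with the outcome: 968 − 442 = 526
solvent-exposed workers without the outcome: 1265 − 526 = 739
unexposed workers without the outcome: 4236 − 442 = 3794
risk, solvent-exposed workers = 526/1265 = 0.4158
risk, unexposed workers = 442/4236 = 0.1043
RR = 0.4158 / 0.1043 = 3.99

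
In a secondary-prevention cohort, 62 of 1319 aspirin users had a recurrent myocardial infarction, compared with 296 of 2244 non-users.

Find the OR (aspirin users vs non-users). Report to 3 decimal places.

OR = 0.325

odds, aspirin users = 62/1257 = 0.04932
odds, non-users = 296/1948 = 0.15195
OR = 0.04932 / 0.15195 = 0.325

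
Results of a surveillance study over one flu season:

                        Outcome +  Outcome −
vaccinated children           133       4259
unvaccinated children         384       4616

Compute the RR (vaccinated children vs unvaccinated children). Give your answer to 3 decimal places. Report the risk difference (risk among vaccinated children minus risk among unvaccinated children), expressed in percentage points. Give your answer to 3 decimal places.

RR = 0.394; RD = -4.652

risk, vaccinated children = 133/4392 = 0.03028
risk, unvaccinated children = 384/5000 = 0.07680
RR = 0.03028 / 0.07680 = 0.394
risk difference = 0.03028 − 0.07680 = -0.04652 → -4.652 percentage points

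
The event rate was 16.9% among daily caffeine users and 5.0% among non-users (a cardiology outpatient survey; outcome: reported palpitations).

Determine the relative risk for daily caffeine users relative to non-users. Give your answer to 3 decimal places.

RR = 0.1690 / 0.0500 = 3.380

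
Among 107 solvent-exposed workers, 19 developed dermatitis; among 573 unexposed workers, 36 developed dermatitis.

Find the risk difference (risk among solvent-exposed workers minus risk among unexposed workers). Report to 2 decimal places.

0.11

risk, solvent-exposed workers = 19/107 = 0.1776
risk, unexposed workers = 36/573 = 0.0628
risk difference = 0.1776 − 0.0628 = 0.11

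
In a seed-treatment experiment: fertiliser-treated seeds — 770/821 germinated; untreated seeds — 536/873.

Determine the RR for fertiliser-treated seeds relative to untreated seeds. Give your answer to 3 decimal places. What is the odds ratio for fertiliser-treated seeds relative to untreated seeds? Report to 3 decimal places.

RR = 1.528; OR = 9.493

risk, fertiliser-treated seeds = 770/821 = 0.9379
risk, untreated seeds = 536/873 = 0.6140
RR = 0.9379 / 0.6140 = 1.528
OR = (770 × 337) / (51 × 536) = 259490/27336 ≈ 9.493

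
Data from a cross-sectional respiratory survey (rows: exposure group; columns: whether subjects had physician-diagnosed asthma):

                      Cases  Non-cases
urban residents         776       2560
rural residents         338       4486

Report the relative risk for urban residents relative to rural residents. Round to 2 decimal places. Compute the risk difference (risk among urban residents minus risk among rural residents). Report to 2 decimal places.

risk, urban residents = 776/3336 = 0.2326
risk, rural residents = 338/4824 = 0.0701
RR = 0.2326 / 0.0701 = 3.32
risk difference = 0.2326 − 0.0701 = 0.16

RR = 3.32; RD = 0.16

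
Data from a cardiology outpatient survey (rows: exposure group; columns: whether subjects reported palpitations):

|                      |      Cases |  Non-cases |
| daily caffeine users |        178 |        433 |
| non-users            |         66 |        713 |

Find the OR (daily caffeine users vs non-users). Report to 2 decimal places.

OR = 4.44

odds, daily caffeine users = 178/433 = 0.4111
odds, non-users = 66/713 = 0.0926
OR = 0.4111 / 0.0926 = 4.44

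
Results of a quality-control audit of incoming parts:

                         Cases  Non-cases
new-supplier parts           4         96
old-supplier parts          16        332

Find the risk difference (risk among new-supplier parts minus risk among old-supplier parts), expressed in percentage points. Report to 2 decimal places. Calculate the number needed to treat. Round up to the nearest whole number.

risk, new-supplier parts = 4/100 = 0.04000
risk, old-supplier parts = 16/348 = 0.04598
risk difference = 0.04000 − 0.04598 = -0.00598 → -0.60 percentage points
absolute risk difference = 0.005977
1 / 0.005977 = 167.308 → round up → 168

RD = -0.60; NNT = 168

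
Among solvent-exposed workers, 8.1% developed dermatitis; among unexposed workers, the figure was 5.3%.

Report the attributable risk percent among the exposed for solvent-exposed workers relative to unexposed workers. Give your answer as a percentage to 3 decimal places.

AR% = (0.0810 − 0.0530) / 0.0810 = 0.3457 → 34.568%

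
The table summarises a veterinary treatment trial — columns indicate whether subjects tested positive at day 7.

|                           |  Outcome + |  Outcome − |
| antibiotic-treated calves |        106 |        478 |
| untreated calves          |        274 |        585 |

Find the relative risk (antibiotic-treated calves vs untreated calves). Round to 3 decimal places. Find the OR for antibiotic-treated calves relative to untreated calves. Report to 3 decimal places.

RR = 0.569; OR = 0.473

risk, antibiotic-treated calves = 106/584 = 0.1815
risk, untreated calves = 274/859 = 0.3190
RR = 0.1815 / 0.3190 = 0.569
OR = (106 × 585) / (478 × 274) = 62010/130972 ≈ 0.473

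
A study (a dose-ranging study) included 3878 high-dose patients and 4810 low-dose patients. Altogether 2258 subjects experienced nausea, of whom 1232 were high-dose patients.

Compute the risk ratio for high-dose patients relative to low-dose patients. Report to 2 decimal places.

1.49

high-dose patients without the outcome: 3878 − 1232 = 2646
low-dose patients with the outcome: 2258 − 1232 = 1026
low-dose patients without the outcome: 4810 − 1026 = 3784
risk, high-dose patients = 1232/3878 = 0.3177
risk, low-dose patients = 1026/4810 = 0.2133
RR = 0.3177 / 0.2133 = 1.49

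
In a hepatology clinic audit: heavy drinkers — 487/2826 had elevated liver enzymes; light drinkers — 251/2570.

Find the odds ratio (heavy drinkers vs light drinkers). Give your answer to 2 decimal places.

1.92

odds, heavy drinkers = 487/2339 = 0.2082
odds, light drinkers = 251/2319 = 0.1082
OR = 0.2082 / 0.1082 = 1.92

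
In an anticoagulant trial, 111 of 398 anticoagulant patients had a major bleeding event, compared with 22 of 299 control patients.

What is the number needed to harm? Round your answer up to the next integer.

5

risk, anticoagulant patients = 111/398 = 0.278894
risk, control patients = 22/299 = 0.073579
absolute risk difference = 0.205316
1 / 0.205316 = 4.871 → round up → 5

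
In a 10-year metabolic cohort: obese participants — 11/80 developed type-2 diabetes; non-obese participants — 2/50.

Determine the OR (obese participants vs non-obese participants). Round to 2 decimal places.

odds, obese participants = 11/69 = 0.15942
odds, non-obese participants = 2/48 = 0.04167
OR = 0.15942 / 0.04167 = 3.83

OR = 3.83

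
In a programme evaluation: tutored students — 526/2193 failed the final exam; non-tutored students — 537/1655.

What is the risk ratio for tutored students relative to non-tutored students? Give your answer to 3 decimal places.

0.739

risk, tutored students = 526/2193 = 0.2399
risk, non-tutored students = 537/1655 = 0.3245
RR = 0.2399 / 0.3245 = 0.739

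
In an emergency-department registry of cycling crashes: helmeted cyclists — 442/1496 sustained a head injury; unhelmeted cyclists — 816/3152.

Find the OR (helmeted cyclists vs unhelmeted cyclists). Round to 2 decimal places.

OR = (442 × 2336) / (1054 × 816) = 1032512/860064 ≈ 1.20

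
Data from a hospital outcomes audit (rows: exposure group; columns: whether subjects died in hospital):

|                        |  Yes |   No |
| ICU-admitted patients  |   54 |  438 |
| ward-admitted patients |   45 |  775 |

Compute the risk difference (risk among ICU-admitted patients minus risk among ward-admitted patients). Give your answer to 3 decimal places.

RD ≈ 0.055

risk, ICU-admitted patients = 54/492 = 0.1098
risk, ward-admitted patients = 45/820 = 0.0549
risk difference = 0.1098 − 0.0549 = 0.055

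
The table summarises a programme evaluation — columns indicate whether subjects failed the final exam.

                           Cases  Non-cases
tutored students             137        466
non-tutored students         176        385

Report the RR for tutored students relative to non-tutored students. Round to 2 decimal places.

RR ≈ 0.72

risk, tutored students = 137/603 = 0.2272
risk, non-tutored students = 176/561 = 0.3137
RR = 0.2272 / 0.3137 = 0.72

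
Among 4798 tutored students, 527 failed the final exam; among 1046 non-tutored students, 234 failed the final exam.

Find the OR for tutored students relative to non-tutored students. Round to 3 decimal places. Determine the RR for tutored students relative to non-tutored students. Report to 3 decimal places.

OR = 0.428; RR = 0.491

OR = (527 × 812) / (4271 × 234) = 427924/999414 ≈ 0.428
risk, tutored students = 527/4798 = 0.1098
risk, non-tutored students = 234/1046 = 0.2237
RR = 0.1098 / 0.2237 = 0.491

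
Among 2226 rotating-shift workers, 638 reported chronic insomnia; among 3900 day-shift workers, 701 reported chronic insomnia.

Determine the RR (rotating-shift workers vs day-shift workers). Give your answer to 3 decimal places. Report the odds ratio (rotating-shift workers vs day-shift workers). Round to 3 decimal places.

RR = 1.595; OR = 1.833

risk, rotating-shift workers = 638/2226 = 0.2866
risk, day-shift workers = 701/3900 = 0.1797
RR = 0.2866 / 0.1797 = 1.595
OR = (638 × 3199) / (1588 × 701) = 2040962/1113188 ≈ 1.833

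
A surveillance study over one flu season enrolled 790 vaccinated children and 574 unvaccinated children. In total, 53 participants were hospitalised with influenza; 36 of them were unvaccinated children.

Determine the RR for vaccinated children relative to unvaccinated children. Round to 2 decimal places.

vaccinated children with the outcome: 53 − 36 = 17
vaccinated children without the outcome: 790 − 17 = 773
unvaccinated children without the outcome: 574 − 36 = 538
risk, vaccinated children = 17/790 = 0.02152
risk, unvaccinated children = 36/574 = 0.06272
RR = 0.02152 / 0.06272 = 0.34

RR: 0.34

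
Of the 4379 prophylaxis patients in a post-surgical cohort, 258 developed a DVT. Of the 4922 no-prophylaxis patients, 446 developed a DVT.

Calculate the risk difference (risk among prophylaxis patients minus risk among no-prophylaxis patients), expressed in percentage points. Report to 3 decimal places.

-3.170

risk, prophylaxis patients = 258/4379 = 0.0589
risk, no-prophylaxis patients = 446/4922 = 0.0906
risk difference = 0.0589 − 0.0906 = -0.0317 → -3.170 percentage points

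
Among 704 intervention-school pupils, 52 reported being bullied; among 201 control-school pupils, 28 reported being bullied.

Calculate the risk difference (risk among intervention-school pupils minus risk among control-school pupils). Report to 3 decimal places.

risk, intervention-school pupils = 52/704 = 0.0739
risk, control-school pupils = 28/201 = 0.1393
risk difference = 0.0739 − 0.1393 = -0.065

RD: -0.065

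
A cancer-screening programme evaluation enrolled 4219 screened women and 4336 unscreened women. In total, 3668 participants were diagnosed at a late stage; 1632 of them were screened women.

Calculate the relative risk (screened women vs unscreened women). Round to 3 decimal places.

RR = 0.824

screened women without the outcome: 4219 − 1632 = 2587
unscreened women with the outcome: 3668 − 1632 = 2036
unscreened women without the outcome: 4336 − 2036 = 2300
risk, screened women = 1632/4219 = 0.3868
risk, unscreened women = 2036/4336 = 0.4696
RR = 0.3868 / 0.4696 = 0.824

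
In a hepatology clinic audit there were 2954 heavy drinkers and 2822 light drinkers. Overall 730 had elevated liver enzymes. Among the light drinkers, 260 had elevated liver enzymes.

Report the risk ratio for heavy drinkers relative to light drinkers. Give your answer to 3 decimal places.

RR ≈ 1.727

heavy drinkers with the outcome: 730 − 260 = 470
heavy drinkers without the outcome: 2954 − 470 = 2484
light drinkers without the outcome: 2822 − 260 = 2562
risk, heavy drinkers = 470/2954 = 0.1591
risk, light drinkers = 260/2822 = 0.0921
RR = 0.1591 / 0.0921 = 1.727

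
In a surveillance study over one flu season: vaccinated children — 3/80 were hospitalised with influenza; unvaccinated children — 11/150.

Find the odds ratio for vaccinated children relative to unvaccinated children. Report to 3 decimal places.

OR = (3 × 139) / (77 × 11) = 417/847 ≈ 0.492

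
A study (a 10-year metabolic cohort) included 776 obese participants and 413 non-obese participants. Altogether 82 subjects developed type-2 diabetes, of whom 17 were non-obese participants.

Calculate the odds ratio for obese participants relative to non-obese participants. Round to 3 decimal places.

obese participants with the outcome: 82 − 17 = 65
obese participants without the outcome: 776 − 65 = 711
non-obese participants without the outcome: 413 − 17 = 396
odds, obese participants = 65/711 = 0.09142
odds, non-obese participants = 17/396 = 0.04293
OR = 0.09142 / 0.04293 = 2.130

2.130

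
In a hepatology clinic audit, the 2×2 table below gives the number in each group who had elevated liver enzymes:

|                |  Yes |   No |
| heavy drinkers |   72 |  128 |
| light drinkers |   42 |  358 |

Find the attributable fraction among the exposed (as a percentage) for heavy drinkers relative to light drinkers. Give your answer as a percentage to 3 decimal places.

risk, heavy drinkers = 72/200 = 0.3600
risk, light drinkers = 42/400 = 0.1050
AR% = (0.3600 − 0.1050) / 0.3600 = 0.7083 → 70.833%

70.833%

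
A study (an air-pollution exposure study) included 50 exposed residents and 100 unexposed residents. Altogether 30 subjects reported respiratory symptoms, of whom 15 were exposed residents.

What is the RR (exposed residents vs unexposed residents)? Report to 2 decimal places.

RR ≈ 2.00

exposed residents without the outcome: 50 − 15 = 35
unexposed residents with the outcome: 30 − 15 = 15
unexposed residents without the outcome: 100 − 15 = 85
risk, exposed residents = 15/50 = 0.3000
risk, unexposed residents = 15/100 = 0.1500
RR = 0.3000 / 0.1500 = 2.00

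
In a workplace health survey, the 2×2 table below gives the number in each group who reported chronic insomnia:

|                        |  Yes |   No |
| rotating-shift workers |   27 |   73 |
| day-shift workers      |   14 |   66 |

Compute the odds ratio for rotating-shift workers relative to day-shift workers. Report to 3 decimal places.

OR = (27 × 66) / (73 × 14) = 1782/1022 ≈ 1.744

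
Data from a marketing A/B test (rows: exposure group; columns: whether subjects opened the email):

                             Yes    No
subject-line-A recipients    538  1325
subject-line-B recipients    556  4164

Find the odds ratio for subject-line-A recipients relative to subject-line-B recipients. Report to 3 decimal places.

OR = (538 × 4164) / (1325 × 556) = 2240232/736700 ≈ 3.041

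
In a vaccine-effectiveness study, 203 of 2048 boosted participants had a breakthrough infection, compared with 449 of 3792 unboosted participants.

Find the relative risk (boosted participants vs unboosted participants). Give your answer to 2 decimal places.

RR: 0.84

risk, boosted participants = 203/2048 = 0.0991
risk, unboosted participants = 449/3792 = 0.1184
RR = 0.0991 / 0.1184 = 0.84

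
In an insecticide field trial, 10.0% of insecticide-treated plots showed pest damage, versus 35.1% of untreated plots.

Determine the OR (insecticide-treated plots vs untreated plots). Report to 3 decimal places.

0.205

odds, insecticide-treated plots = 0.1000/0.9000 = 0.1111
odds, untreated plots = 0.3510/0.6490 = 0.5408
OR = 0.1111 / 0.5408 = 0.205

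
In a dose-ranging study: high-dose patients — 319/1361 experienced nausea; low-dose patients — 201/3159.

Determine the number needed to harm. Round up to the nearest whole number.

6

risk, high-dose patients = 319/1361 = 0.234386
risk, low-dose patients = 201/3159 = 0.063628
absolute risk difference = 0.170759
1 / 0.170759 = 5.856 → round up → 6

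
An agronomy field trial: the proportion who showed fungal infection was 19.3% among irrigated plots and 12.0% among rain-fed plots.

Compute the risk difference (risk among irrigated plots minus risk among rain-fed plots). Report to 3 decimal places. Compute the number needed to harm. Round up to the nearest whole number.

risk difference = 0.1930 − 0.1200 = 0.073
absolute risk difference = 0.073000
1 / 0.073000 = 13.699 → round up → 14

RD = 0.073; NNH = 14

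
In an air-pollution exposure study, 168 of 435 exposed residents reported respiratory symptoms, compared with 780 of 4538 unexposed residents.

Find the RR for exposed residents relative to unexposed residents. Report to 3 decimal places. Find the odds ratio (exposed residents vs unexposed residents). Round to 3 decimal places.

RR = 2.247; OR = 3.032

risk, exposed residents = 168/435 = 0.3862
risk, unexposed residents = 780/4538 = 0.1719
RR = 0.3862 / 0.1719 = 2.247
OR = (168 × 3758) / (267 × 780) = 631344/208260 ≈ 3.032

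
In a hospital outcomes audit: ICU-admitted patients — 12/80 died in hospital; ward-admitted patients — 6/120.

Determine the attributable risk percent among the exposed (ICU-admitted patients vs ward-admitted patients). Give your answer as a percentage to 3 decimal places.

risk, ICU-admitted patients = 12/80 = 0.1500
risk, ward-admitted patients = 6/120 = 0.0500
AR% = (0.1500 − 0.0500) / 0.1500 = 0.6667 → 66.667%

AR% ≈ 66.667%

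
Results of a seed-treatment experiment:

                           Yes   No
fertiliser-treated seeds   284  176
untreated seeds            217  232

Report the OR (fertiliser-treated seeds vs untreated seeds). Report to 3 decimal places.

OR = (284 × 232) / (176 × 217) = 65888/38192 ≈ 1.725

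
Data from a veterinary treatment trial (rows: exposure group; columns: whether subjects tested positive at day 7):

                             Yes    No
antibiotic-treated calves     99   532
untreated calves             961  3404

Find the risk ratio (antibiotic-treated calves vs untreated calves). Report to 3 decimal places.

risk, antibiotic-treated calves = 99/631 = 0.1569
risk, untreated calves = 961/4365 = 0.2202
RR = 0.1569 / 0.2202 = 0.713

0.713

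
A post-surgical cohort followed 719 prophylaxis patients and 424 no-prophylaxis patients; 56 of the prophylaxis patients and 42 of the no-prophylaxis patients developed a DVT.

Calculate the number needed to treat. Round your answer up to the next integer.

risk, prophylaxis patients = 56/719 = 0.077886
risk, no-prophylaxis patients = 42/424 = 0.099057
absolute risk difference = 0.021171
1 / 0.021171 = 47.234 → round up → 48

NNT ≈ 48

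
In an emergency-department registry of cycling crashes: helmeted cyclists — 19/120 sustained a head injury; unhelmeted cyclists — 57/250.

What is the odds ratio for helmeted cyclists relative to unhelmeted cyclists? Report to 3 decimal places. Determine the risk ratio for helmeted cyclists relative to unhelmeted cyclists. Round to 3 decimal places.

OR = (19 × 193) / (101 × 57) = 3667/5757 ≈ 0.637
risk, helmeted cyclists = 19/120 = 0.1583
risk, unhelmeted cyclists = 57/250 = 0.2280
RR = 0.1583 / 0.2280 = 0.694

OR = 0.637; RR = 0.694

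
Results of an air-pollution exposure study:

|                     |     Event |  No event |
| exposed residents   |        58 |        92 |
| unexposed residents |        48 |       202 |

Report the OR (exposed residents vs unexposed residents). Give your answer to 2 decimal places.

OR = 2.65

odds, exposed residents = 58/92 = 0.6304
odds, unexposed residents = 48/202 = 0.2376
OR = 0.6304 / 0.2376 = 2.65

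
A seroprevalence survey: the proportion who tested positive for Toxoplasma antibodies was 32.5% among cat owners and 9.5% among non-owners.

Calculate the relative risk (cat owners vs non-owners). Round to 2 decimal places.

RR = 0.3250 / 0.0950 = 3.42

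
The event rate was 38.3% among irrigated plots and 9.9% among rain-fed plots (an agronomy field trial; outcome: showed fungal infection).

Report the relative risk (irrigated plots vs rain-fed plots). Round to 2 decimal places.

RR = 0.3830 / 0.0990 = 3.87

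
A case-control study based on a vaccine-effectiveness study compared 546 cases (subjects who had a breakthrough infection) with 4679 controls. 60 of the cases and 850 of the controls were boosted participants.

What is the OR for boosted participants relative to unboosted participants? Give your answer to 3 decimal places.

OR ≈ 0.556

odds, boosted participants = 60/850 = 0.0706
odds, unboosted participants = 486/3829 = 0.1269
OR = 0.0706 / 0.1269 = 0.556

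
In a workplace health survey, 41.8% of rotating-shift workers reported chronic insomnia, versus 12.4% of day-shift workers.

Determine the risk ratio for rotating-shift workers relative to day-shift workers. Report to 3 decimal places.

RR = 0.4180 / 0.1240 = 3.371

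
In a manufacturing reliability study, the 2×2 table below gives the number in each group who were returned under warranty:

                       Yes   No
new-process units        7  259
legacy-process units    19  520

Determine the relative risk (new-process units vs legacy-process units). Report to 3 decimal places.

risk, new-process units = 7/266 = 0.02632
risk, legacy-process units = 19/539 = 0.03525
RR = 0.02632 / 0.03525 = 0.747

0.747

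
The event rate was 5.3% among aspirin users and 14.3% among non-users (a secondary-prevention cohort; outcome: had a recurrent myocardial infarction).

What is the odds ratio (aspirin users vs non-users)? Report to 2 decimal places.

0.34

odds, aspirin users = 0.0530/0.9470 = 0.0560
odds, non-users = 0.1430/0.8570 = 0.1669
OR = 0.0560 / 0.1669 = 0.34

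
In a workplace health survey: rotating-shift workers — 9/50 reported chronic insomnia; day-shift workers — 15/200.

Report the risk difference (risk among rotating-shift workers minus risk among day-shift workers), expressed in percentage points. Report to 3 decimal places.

RD: 10.500

risk, rotating-shift workers = 9/50 = 0.1800
risk, day-shift workers = 15/200 = 0.0750
risk difference = 0.1800 − 0.0750 = 0.1050 → 10.500 percentage points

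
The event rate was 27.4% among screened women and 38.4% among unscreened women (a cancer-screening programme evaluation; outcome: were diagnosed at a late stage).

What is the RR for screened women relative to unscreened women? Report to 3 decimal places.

RR = 0.2740 / 0.3840 = 0.714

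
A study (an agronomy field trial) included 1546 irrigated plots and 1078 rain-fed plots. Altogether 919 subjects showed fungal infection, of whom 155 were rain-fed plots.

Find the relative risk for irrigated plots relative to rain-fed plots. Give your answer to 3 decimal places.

irrigated plots with the outcome: 919 − 155 = 764
irrigated plots without the outcome: 1546 − 764 = 782
rain-fed plots without the outcome: 1078 − 155 = 923
risk, irrigated plots = 764/1546 = 0.4942
risk, rain-fed plots = 155/1078 = 0.1438
RR = 0.4942 / 0.1438 = 3.437

3.437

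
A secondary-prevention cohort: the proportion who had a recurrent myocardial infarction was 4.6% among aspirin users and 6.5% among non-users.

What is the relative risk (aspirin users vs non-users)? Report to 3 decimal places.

RR = 0.04600 / 0.06500 = 0.708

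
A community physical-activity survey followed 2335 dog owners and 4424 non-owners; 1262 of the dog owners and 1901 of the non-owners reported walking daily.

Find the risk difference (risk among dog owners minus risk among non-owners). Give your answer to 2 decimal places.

RD: 0.11

risk, dog owners = 1262/2335 = 0.5405
risk, non-owners = 1901/4424 = 0.4297
risk difference = 0.5405 − 0.4297 = 0.11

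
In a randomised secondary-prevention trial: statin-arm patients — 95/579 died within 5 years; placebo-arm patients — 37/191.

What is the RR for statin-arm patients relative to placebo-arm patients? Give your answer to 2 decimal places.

0.85

risk, statin-arm patients = 95/579 = 0.1641
risk, placebo-arm patients = 37/191 = 0.1937
RR = 0.1641 / 0.1937 = 0.85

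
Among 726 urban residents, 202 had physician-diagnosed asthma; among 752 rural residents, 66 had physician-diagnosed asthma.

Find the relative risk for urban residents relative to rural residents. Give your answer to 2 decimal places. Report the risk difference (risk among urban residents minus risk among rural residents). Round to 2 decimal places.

risk, urban residents = 202/726 = 0.2782
risk, rural residents = 66/752 = 0.0878
RR = 0.2782 / 0.0878 = 3.17
risk difference = 0.2782 − 0.0878 = 0.19

RR = 3.17; RD = 0.19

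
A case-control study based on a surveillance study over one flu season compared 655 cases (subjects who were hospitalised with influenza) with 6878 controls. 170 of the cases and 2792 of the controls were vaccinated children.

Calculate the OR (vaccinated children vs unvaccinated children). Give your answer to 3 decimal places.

OR = 0.513

odds, vaccinated children = 170/2792 = 0.0609
odds, unvaccinated children = 485/4086 = 0.1187
OR = 0.0609 / 0.1187 = 0.513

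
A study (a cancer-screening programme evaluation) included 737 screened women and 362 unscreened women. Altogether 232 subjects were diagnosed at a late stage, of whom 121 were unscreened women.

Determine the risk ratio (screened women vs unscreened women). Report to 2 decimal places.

screened women with the outcome: 232 − 121 = 111
screened women without the outcome: 737 − 111 = 626
unscreened women without the outcome: 362 − 121 = 241
risk, screened women = 111/737 = 0.1506
risk, unscreened women = 121/362 = 0.3343
RR = 0.1506 / 0.3343 = 0.45

0.45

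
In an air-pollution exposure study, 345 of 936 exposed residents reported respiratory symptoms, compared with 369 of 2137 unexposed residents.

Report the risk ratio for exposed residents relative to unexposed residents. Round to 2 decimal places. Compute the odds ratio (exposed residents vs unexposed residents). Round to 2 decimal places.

RR = 2.13; OR = 2.80

risk, exposed residents = 345/936 = 0.3686
risk, unexposed residents = 369/2137 = 0.1727
RR = 0.3686 / 0.1727 = 2.13
OR = (345 × 1768) / (591 × 369) = 609960/218079 ≈ 2.80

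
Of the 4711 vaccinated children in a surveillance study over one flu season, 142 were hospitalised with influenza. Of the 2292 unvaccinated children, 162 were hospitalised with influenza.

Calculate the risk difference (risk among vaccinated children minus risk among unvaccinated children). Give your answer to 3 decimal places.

-0.041

risk, vaccinated children = 142/4711 = 0.03014
risk, unvaccinated children = 162/2292 = 0.07068
risk difference = 0.03014 − 0.07068 = -0.041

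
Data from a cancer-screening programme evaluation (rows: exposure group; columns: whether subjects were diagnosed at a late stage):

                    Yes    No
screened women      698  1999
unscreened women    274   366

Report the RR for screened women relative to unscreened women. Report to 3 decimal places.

risk, screened women = 698/2697 = 0.2588
risk, unscreened women = 274/640 = 0.4281
RR = 0.2588 / 0.4281 = 0.605

RR: 0.605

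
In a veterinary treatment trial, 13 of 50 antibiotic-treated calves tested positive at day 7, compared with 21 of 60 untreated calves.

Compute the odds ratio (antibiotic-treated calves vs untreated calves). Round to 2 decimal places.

OR = (13 × 39) / (37 × 21) = 507/777 ≈ 0.65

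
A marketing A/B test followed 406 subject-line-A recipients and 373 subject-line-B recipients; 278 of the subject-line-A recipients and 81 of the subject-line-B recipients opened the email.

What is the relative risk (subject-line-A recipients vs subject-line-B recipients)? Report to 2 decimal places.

risk, subject-line-A recipients = 278/406 = 0.6847
risk, subject-line-B recipients = 81/373 = 0.2172
RR = 0.6847 / 0.2172 = 3.15

3.15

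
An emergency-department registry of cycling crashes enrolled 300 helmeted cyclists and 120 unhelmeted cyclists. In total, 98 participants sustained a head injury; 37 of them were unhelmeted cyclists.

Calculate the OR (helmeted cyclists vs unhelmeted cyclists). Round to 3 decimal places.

helmeted cyclists with the outcome: 98 − 37 = 61
helmeted cyclists without the outcome: 300 − 61 = 239
unhelmeted cyclists without the outcome: 120 − 37 = 83
OR = (61 × 83) / (239 × 37) = 5063/8843 ≈ 0.573

0.573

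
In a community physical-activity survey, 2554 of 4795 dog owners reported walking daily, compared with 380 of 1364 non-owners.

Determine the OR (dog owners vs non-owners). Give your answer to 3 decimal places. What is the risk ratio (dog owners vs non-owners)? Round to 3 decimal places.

OR = 2.951; RR = 1.912

OR = (2554 × 984) / (2241 × 380) = 2513136/851580 ≈ 2.951
risk, dog owners = 2554/4795 = 0.5326
risk, non-owners = 380/1364 = 0.2786
RR = 0.5326 / 0.2786 = 1.912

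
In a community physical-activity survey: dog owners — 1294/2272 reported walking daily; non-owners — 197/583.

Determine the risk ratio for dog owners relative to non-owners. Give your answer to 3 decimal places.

risk, dog owners = 1294/2272 = 0.5695
risk, non-owners = 197/583 = 0.3379
RR = 0.5695 / 0.3379 = 1.685

RR ≈ 1.685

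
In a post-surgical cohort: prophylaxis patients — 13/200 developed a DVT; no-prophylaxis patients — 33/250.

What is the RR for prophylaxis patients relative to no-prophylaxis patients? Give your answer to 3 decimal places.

RR ≈ 0.492

risk, prophylaxis patients = 13/200 = 0.0650
risk, no-prophylaxis patients = 33/250 = 0.1320
RR = 0.0650 / 0.1320 = 0.492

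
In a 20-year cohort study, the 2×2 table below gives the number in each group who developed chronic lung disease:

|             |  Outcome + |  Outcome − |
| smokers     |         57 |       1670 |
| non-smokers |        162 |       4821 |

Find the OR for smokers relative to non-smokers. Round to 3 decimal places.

odds, smokers = 57/1670 = 0.03413
odds, non-smokers = 162/4821 = 0.03360
OR = 0.03413 / 0.03360 = 1.016

OR: 1.016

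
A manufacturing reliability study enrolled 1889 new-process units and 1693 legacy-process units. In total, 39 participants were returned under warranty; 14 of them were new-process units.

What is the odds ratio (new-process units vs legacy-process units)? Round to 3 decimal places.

new-process units without the outcome: 1889 − 14 = 1875
legacy-process units with the outcome: 39 − 14 = 25
legacy-process units without the outcome: 1693 − 25 = 1668
odds, new-process units = 14/1875 = 0.00747
odds, legacy-process units = 25/1668 = 0.01499
OR = 0.00747 / 0.01499 = 0.498

0.498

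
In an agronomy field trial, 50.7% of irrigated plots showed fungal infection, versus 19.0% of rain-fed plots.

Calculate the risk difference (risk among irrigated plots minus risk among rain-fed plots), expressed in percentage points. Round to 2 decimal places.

risk difference = 0.5070 − 0.1900 = 0.3170 → 31.70 percentage points

RD: 31.70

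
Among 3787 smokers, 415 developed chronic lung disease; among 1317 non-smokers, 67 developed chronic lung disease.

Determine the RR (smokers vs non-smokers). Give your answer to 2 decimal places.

RR ≈ 2.15

risk, smokers = 415/3787 = 0.1096
risk, non-smokers = 67/1317 = 0.0509
RR = 0.1096 / 0.0509 = 2.15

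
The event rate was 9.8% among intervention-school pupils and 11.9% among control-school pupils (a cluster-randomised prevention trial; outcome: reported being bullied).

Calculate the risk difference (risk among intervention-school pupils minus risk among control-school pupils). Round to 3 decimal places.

risk difference = 0.0980 − 0.1190 = -0.021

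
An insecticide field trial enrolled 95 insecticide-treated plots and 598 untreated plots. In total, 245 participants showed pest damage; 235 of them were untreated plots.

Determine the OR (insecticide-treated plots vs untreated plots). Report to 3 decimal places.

insecticide-treated plots with the outcome: 245 − 235 = 10
insecticide-treated plots without the outcome: 95 − 10 = 85
untreated plots without the outcome: 598 − 235 = 363
OR = (10 × 363) / (85 × 235) = 3630/19975 ≈ 0.182

OR ≈ 0.182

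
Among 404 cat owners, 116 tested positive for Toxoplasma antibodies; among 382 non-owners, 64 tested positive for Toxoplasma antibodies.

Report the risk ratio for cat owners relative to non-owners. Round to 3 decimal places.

1.714

risk, cat owners = 116/404 = 0.2871
risk, non-owners = 64/382 = 0.1675
RR = 0.2871 / 0.1675 = 1.714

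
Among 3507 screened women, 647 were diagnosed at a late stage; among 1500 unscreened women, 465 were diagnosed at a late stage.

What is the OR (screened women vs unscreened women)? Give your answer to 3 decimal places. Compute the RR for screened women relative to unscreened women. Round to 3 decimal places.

OR = 0.504; RR = 0.595

OR = (647 × 1035) / (2860 × 465) = 669645/1329900 ≈ 0.504
risk, screened women = 647/3507 = 0.1845
risk, unscreened women = 465/1500 = 0.3100
RR = 0.1845 / 0.3100 = 0.595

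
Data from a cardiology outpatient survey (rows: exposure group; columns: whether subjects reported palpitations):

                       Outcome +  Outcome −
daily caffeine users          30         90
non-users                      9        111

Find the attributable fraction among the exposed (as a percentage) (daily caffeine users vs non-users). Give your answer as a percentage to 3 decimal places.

70.000%

risk, daily caffeine users = 30/120 = 0.2500
risk, non-users = 9/120 = 0.0750
AR% = (0.2500 − 0.0750) / 0.2500 = 0.7000 → 70.000%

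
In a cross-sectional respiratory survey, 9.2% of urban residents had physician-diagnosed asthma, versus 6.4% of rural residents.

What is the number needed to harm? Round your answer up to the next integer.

absolute risk difference = 0.028000
1 / 0.028000 = 35.714 → round up → 36

36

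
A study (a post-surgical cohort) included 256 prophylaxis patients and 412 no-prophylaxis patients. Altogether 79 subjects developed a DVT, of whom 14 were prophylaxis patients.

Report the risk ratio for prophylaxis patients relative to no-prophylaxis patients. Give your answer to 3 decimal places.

prophylaxis patients without the outcome: 256 − 14 = 242
no-prophylaxis patients with the outcome: 79 − 14 = 65
no-prophylaxis patients without the outcome: 412 − 65 = 347
risk, prophylaxis patients = 14/256 = 0.0547
risk, no-prophylaxis patients = 65/412 = 0.1578
RR = 0.0547 / 0.1578 = 0.347

RR ≈ 0.347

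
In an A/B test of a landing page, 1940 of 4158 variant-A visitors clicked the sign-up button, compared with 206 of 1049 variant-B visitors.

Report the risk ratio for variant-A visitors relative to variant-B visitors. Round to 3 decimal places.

RR: 2.376

risk, variant-A visitors = 1940/4158 = 0.4666
risk, variant-B visitors = 206/1049 = 0.1964
RR = 0.4666 / 0.1964 = 2.376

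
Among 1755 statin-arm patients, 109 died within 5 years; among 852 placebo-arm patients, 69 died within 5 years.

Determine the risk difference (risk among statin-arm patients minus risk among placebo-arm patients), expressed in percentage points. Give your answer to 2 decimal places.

risk, statin-arm patients = 109/1755 = 0.0621
risk, placebo-arm patients = 69/852 = 0.0810
risk difference = 0.0621 − 0.0810 = -0.0189 → -1.89 percentage points

-1.89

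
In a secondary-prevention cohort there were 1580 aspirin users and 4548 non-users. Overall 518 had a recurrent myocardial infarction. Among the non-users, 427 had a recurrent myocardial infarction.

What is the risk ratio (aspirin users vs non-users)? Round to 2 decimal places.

aspirin users with the outcome: 518 − 427 = 91
aspirin users without the outcome: 1580 − 91 = 1489
non-users without the outcome: 4548 − 427 = 4121
risk, aspirin users = 91/1580 = 0.0576
risk, non-users = 427/4548 = 0.0939
RR = 0.0576 / 0.0939 = 0.61

RR: 0.61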